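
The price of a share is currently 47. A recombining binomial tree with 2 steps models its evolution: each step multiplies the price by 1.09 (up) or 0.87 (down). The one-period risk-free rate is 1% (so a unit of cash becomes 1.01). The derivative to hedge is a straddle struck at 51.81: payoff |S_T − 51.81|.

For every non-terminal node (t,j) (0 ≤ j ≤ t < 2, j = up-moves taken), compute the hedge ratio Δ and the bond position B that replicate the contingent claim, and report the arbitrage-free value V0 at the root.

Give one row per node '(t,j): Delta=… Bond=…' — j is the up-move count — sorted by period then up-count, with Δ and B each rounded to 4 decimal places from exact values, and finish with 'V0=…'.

The replicating-portfolio and risk-neutral prices coincide; use p* = (1.01−0.87)/(1.09−0.87) = 0.6364 for the latter.
Terminal payoffs: V(2,0)=16.2357, V(2,1)=7.2399, V(2,2)=4.0307
  t=1,j=0: stock 40.8900 → up 44.5701 (V=7.2399), down 35.5743 (V=16.2357). Price 10.4070; hedge Δ=-1.0000, bond B=51.2970.
  t=1,j=1: stock 51.2300 → up 55.8407 (V=4.0307), down 44.5701 (V=7.2399). Price 5.1462; hedge Δ=-0.2847, bond B=19.7335.
  t=0,j=0: stock 47.0000 → up 51.2300 (V=5.1462), down 40.8900 (V=10.4070). Price 6.9893; hedge Δ=-0.5088, bond B=30.9021.
Each (Δ,B) replicates both successor values, so the strategy is self-financing and V0 is arbitrage-free.

(0,0): Delta=-0.5088 Bond=30.9021
(1,0): Delta=-1.0000 Bond=51.2970
(1,1): Delta=-0.2847 Bond=19.7335
V0=6.9893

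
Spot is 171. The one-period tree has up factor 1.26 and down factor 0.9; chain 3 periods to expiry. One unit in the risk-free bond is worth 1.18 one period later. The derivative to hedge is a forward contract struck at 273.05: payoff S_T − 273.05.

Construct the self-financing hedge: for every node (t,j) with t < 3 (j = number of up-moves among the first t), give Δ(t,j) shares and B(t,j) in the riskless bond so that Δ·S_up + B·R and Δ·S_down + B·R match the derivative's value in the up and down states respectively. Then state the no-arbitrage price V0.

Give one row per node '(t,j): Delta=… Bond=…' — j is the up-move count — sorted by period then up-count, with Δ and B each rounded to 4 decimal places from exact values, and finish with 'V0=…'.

No-arbitrage ⇒ martingale measure with p* = (R−d)/(u−d) = 0.7778.
Terminal values V(3,·): V(3,0)=-148.3910, V(3,1)=-98.5274, V(3,2)=-28.7184, V(3,3)=69.0143
Node (2,0) S=138.5100: V=(p*·-98.5274+(1−p*)·-148.3910)/1.18=-92.8883; Δ=(-98.5274−-148.3910)/(174.5226−124.6590)=1.0000; B=V−Δ·S=-231.3983
Node (2,1) S=193.9140: V=(p*·-28.7184+(1−p*)·-98.5274)/1.18=-37.4843; Δ=(-28.7184−-98.5274)/(244.3316−174.5226)=1.0000; B=V−Δ·S=-231.3983
Node (2,2) S=271.4796: V=(p*·69.0143+(1−p*)·-28.7184)/1.18=40.0813; Δ=(69.0143−-28.7184)/(342.0643−244.3316)=1.0000; B=V−Δ·S=-231.3983
Node (1,0) S=153.9000: V=(p*·-37.4843+(1−p*)·-92.8883)/1.18=-42.2003; Δ=(-37.4843−-92.8883)/(193.9140−138.5100)=1.0000; B=V−Δ·S=-196.1003
Node (1,1) S=215.4600: V=(p*·40.0813+(1−p*)·-37.4843)/1.18=19.3597; Δ=(40.0813−-37.4843)/(271.4796−193.9140)=1.0000; B=V−Δ·S=-196.1003
Node (0,0) S=171.0000: V=(p*·19.3597+(1−p*)·-42.2003)/1.18=4.8133; Δ=(19.3597−-42.2003)/(215.4600−153.9000)=1.0000; B=V−Δ·S=-166.1867
The time-0 hedge costs 4.8133, which is the no-arbitrage price.

(0,0): Delta=1.0000 Bond=-166.1867
(1,0): Delta=1.0000 Bond=-196.1003
(1,1): Delta=1.0000 Bond=-196.1003
(2,0): Delta=1.0000 Bond=-231.3983
(2,1): Delta=1.0000 Bond=-231.3983
(2,2): Delta=1.0000 Bond=-231.3983
V0=4.8133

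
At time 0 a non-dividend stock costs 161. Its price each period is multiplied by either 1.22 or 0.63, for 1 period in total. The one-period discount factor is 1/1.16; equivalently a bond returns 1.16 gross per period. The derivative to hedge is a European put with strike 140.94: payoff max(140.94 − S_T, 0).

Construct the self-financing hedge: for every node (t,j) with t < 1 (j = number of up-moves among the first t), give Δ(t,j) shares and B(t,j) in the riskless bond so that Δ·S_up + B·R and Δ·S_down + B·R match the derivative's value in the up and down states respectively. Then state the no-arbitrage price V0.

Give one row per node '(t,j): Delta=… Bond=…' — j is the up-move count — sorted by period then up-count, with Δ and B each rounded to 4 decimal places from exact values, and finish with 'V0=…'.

Since d<R<u, set p* = (R−d)/(u−d) = 0.8983; price each node as the discounted p*-expectation of its children.
Payoff layer (t=1): V(1,0)=39.5100, V(1,1)=0.0000
Node (0,0) S=161.0000: V=(p*·0.0000+(1−p*)·39.5100)/1.16=3.4638; Δ=(0.0000−39.5100)/(196.4200−101.4300)=-0.4159; B=V−Δ·S=70.4299
Self-financing check: at every node Δ·S+B equals the discounted successor values.

(0,0): Delta=-0.4159 Bond=70.4299
V0=3.4638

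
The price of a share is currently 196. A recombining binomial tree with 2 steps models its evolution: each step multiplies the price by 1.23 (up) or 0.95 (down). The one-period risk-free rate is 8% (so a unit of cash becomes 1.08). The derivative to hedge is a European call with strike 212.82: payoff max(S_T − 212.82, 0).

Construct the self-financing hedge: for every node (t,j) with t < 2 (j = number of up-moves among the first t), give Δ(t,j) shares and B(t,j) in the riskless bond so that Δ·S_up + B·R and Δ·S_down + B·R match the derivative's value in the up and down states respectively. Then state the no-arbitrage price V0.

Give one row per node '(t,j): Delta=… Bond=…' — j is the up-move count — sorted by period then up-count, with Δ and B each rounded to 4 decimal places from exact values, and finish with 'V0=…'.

No-arbitrage ⇒ martingale measure with p* = (R−d)/(u−d) = 0.4643.
Terminal values V(2,·): V(2,0)=0.0000, V(2,1)=16.2060, V(2,2)=83.7084
Node (1,0) S=186.2000: V=(p*·16.2060+(1−p*)·0.0000)/1.08=6.9669; Δ=(16.2060−0.0000)/(229.0260−176.8900)=0.3108; B=V−Δ·S=-50.9117
Node (1,1) S=241.0800: V=(p*·83.7084+(1−p*)·16.2060)/1.08=44.0244; Δ=(83.7084−16.2060)/(296.5284−229.0260)=1.0000; B=V−Δ·S=-197.0556
Node (0,0) S=196.0000: V=(p*·44.0244+(1−p*)·6.9669)/1.08=22.3816; Δ=(44.0244−6.9669)/(241.0800−186.2000)=0.6752; B=V−Δ·S=-109.9669
Self-financing check: at every node Δ·S+B equals the discounted successor values.

(0,0): Delta=0.6752 Bond=-109.9669
(1,0): Delta=0.3108 Bond=-50.9117
(1,1): Delta=1.0000 Bond=-197.0556
V0=22.3816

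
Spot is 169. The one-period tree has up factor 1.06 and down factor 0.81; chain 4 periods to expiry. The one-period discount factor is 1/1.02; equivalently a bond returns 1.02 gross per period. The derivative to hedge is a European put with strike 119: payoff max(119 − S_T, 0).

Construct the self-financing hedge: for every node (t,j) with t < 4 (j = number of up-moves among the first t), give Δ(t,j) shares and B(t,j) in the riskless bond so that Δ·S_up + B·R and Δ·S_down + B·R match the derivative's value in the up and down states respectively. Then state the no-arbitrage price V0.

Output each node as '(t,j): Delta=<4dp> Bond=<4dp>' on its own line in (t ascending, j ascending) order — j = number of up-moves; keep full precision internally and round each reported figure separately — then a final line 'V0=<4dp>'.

Since d<R<u, set p* = (R−d)/(u−d) = 0.8400; price each node as the discounted p*-expectation of its children.
Terminal values V(4,·): V(4,0)=46.2510, V(4,1)=23.7977, V(4,2)=0.0000, V(4,3)=0.0000, V(4,4)=0.0000
Node (3,0) S=89.8135: V=(p*·23.7977+(1−p*)·46.2510)/1.02=26.8531; Δ=(23.7977−46.2510)/(95.2023−72.7490)=-1.0000; B=V−Δ·S=116.6667
Node (3,1) S=117.5338: V=(p*·0.0000+(1−p*)·23.7977)/1.02=3.7330; Δ=(0.0000−23.7977)/(124.5858−95.2023)=-0.8099; B=V−Δ·S=98.9236
Node (3,2) S=153.8096: V=(p*·0.0000+(1−p*)·0.0000)/1.02=0.0000; Δ=(0.0000−0.0000)/(163.0382−124.5858)=0.0000; B=V−Δ·S=0.0000
Node (3,3) S=201.2817: V=(p*·0.0000+(1−p*)·0.0000)/1.02=0.0000; Δ=(0.0000−0.0000)/(213.3586−163.0382)=0.0000; B=V−Δ·S=0.0000
Node (2,0) S=110.8809: V=(p*·3.7330+(1−p*)·26.8531)/1.02=7.2865; Δ=(3.7330−26.8531)/(117.5338−89.8135)=-0.8341; B=V−Δ·S=99.7672
Node (2,1) S=145.1034: V=(p*·0.0000+(1−p*)·3.7330)/1.02=0.5856; Δ=(0.0000−3.7330)/(153.8096−117.5338)=-0.1029; B=V−Δ·S=15.5174
Node (2,2) S=189.8884: V=(p*·0.0000+(1−p*)·0.0000)/1.02=0.0000; Δ=(0.0000−0.0000)/(201.2817−153.8096)=0.0000; B=V−Δ·S=0.0000
Node (1,0) S=136.8900: V=(p*·0.5856+(1−p*)·7.2865)/1.02=1.6252; Δ=(0.5856−7.2865)/(145.1034−110.8809)=-0.1958; B=V−Δ·S=28.4288
Node (1,1) S=179.1400: V=(p*·0.0000+(1−p*)·0.5856)/1.02=0.0919; Δ=(0.0000−0.5856)/(189.8884−145.1034)=-0.0131; B=V−Δ·S=2.4341
Node (0,0) S=169.0000: V=(p*·0.0919+(1−p*)·1.6252)/1.02=0.3306; Δ=(0.0919−1.6252)/(179.1400−136.8900)=-0.0363; B=V−Δ·S=6.4640
The time-0 hedge costs 0.3306, which is the no-arbitrage price.

(0,0): Delta=-0.0363 Bond=6.4640
(1,0): Delta=-0.1958 Bond=28.4288
(1,1): Delta=-0.0131 Bond=2.4341
(2,0): Delta=-0.8341 Bond=99.7672
(2,1): Delta=-0.1029 Bond=15.5174
(2,2): Delta=0.0000 Bond=0.0000
(3,0): Delta=-1.0000 Bond=116.6667
(3,1): Delta=-0.8099 Bond=98.9236
(3,2): Delta=0.0000 Bond=0.0000
(3,3): Delta=0.0000 Bond=0.0000
V0=0.3306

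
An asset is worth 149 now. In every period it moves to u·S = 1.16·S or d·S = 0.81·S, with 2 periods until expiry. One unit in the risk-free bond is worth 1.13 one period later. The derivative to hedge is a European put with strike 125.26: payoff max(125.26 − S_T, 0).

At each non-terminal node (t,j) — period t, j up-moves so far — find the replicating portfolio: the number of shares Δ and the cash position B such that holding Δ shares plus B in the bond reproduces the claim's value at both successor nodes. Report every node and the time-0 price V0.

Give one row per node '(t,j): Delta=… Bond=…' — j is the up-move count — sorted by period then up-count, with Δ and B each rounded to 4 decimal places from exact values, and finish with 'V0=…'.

(0,0): Delta=-0.0400 Bond=6.1184
(1,0): Delta=-0.6510 Bond=80.6606
(1,1): Delta=0.0000 Bond=0.0000
V0=0.1582

The replicating-portfolio and risk-neutral prices coincide; use p* = (1.13−0.81)/(1.16−0.81) = 0.9143 for the latter.
Payoff layer (t=2): V(2,0)=27.5011, V(2,1)=0.0000, V(2,2)=0.0000
  t=1,j=0: stock 120.6900 → up 140.0004 (V=0.0000), down 97.7589 (V=27.5011). Price 2.0861; hedge Δ=-0.6510, bond B=80.6606.
  t=1,j=1: stock 172.8400 → up 200.4944 (V=0.0000), down 140.0004 (V=0.0000). Price 0.0000; hedge Δ=0.0000, bond B=0.0000.
  t=0,j=0: stock 149.0000 → up 172.8400 (V=0.0000), down 120.6900 (V=2.0861). Price 0.1582; hedge Δ=-0.0400, bond B=6.1184.
Check: Δ(0,0)·S0 + B(0,0) = 0.1582 = V0.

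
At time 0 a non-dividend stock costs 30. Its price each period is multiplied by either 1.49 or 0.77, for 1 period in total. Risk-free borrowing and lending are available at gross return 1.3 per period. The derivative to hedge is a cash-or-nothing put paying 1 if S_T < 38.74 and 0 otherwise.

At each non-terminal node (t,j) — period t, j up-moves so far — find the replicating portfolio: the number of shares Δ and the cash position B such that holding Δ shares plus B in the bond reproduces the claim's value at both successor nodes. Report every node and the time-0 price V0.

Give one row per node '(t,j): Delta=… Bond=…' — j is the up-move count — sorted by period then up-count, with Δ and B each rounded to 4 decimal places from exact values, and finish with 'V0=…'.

(0,0): Delta=-0.0463 Bond=1.5919
V0=0.2030

Since d<R<u, set p* = (R−d)/(u−d) = 0.7361; price each node as the discounted p*-expectation of its children.
Terminal payoffs: V(1,0)=1.0000, V(1,1)=0.0000
  t=0,j=0: stock 30.0000 → up 44.7000 (V=0.0000), down 23.1000 (V=1.0000). Price 0.2030; hedge Δ=-0.0463, bond B=1.5919.
Root portfolio cost Δ·30+B reproduces V0=0.2030.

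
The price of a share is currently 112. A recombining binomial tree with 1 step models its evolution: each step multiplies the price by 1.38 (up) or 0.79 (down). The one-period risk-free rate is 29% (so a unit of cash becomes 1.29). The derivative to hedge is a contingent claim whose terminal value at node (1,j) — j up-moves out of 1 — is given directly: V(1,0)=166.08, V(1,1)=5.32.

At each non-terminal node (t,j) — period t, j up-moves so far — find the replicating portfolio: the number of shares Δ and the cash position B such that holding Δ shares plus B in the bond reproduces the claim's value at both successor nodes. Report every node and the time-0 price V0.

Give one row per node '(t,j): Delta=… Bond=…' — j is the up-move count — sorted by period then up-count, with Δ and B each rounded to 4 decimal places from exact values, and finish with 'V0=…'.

Risk-neutral probability p* = (R−d)/(u−d) = (1.29−0.79)/(1.38−0.79) = 0.8475.
Terminal payoffs: V(1,0)=166.0800, V(1,1)=5.3200
Node (0,0) S=112.0000: V=(p*·5.3200+(1−p*)·166.0800)/1.29=23.1339; Δ=(5.3200−166.0800)/(154.5600−88.4800)=-2.4328; B=V−Δ·S=295.6085
The time-0 hedge costs 23.1339, which is the no-arbitrage price.

(0,0): Delta=-2.4328 Bond=295.6085
V0=23.1339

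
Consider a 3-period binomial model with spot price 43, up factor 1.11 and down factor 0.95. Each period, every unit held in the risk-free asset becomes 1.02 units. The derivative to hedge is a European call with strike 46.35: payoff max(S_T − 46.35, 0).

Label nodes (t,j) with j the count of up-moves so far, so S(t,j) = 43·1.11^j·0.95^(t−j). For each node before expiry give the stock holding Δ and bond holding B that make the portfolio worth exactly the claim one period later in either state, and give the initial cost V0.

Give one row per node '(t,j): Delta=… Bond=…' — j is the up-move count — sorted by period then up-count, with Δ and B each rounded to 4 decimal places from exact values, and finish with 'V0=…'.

(0,0): Delta=0.5004 Bond=-19.3237
(1,0): Delta=0.2613 Bond=-9.9404
(1,1): Delta=0.7636 Bond=-32.2712
(2,0): Delta=0.0000 Bond=0.0000
(2,1): Delta=0.5488 Bond=-23.1754
(2,2): Delta=1.0000 Bond=-45.4412
V0=2.1949

Since d<R<u, set p* = (R−d)/(u−d) = 0.4375; price each node as the discounted p*-expectation of its children.
Terminal payoffs: V(3,0)=0.0000, V(3,1)=0.0000, V(3,2)=3.9813, V(3,3)=12.4581
  t=2,j=0: stock 38.8075 → up 43.0763 (V=0.0000), down 36.8671 (V=0.0000). Price 0.0000; hedge Δ=0.0000, bond B=0.0000.
  t=2,j=1: stock 45.3435 → up 50.3313 (V=3.9813), down 43.0763 (V=0.0000). Price 1.7077; hedge Δ=0.5488, bond B=-23.1754.
  t=2,j=2: stock 52.9803 → up 58.8081 (V=12.4581), down 50.3313 (V=3.9813). Price 7.5391; hedge Δ=1.0000, bond B=-45.4412.
  t=1,j=0: stock 40.8500 → up 45.3435 (V=1.7077), down 38.8075 (V=0.0000). Price 0.7325; hedge Δ=0.2613, bond B=-9.9404.
  t=1,j=1: stock 47.7300 → up 52.9803 (V=7.5391), down 45.3435 (V=1.7077). Price 4.1754; hedge Δ=0.7636, bond B=-32.2712.
  t=0,j=0: stock 43.0000 → up 47.7300 (V=4.1754), down 40.8500 (V=0.7325). Price 2.1949; hedge Δ=0.5004, bond B=-19.3237.
Self-financing check: at every node Δ·S+B equals the discounted successor values.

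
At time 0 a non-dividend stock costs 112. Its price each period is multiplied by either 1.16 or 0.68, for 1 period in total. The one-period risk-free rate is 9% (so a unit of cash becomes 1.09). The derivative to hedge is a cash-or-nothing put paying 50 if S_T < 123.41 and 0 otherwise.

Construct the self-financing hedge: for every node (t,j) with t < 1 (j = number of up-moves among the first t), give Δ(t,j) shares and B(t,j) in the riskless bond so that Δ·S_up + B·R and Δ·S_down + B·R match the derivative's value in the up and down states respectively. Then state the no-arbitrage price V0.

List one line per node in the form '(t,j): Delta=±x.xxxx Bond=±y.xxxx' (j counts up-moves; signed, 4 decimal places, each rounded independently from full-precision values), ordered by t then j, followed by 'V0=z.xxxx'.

No-arbitrage ⇒ martingale measure with p* = (R−d)/(u−d) = 0.8542.
Payoff layer (t=1): V(1,0)=50.0000, V(1,1)=0.0000
Node (0,0) S=112.0000: V=(p*·0.0000+(1−p*)·50.0000)/1.09=6.6896; Δ=(0.0000−50.0000)/(129.9200−76.1600)=-0.9301; B=V−Δ·S=110.8563
The time-0 hedge costs 6.6896, which is the no-arbitrage price.

(0,0): Delta=-0.9301 Bond=110.8563
V0=6.6896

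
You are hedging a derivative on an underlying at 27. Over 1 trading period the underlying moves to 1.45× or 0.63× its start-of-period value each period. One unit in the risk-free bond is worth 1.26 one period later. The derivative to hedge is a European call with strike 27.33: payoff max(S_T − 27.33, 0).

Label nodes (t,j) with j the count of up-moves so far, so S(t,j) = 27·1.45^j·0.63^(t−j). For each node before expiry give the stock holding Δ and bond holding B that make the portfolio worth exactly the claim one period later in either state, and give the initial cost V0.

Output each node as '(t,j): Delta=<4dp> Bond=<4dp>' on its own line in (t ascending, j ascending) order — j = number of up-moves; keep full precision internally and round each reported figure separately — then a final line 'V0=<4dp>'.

No-arbitrage ⇒ martingale measure with p* = (R−d)/(u−d) = 0.7683.
Terminal payoffs: V(1,0)=0.0000, V(1,1)=11.8200
Node (0,0) S=27.0000: V=(p*·11.8200+(1−p*)·0.0000)/1.26=7.2073; Δ=(11.8200−0.0000)/(39.1500−17.0100)=0.5339; B=V−Δ·S=-7.2073
The time-0 hedge costs 7.2073, which is the no-arbitrage price.

(0,0): Delta=0.5339 Bond=-7.2073
V0=7.2073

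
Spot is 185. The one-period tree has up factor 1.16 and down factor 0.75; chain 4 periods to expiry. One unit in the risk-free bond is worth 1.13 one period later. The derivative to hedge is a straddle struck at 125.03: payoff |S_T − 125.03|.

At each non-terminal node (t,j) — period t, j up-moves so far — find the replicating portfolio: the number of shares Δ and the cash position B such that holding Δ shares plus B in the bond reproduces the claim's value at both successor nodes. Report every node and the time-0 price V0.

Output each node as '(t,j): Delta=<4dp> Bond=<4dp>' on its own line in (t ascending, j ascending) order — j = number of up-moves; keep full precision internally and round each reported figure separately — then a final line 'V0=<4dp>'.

(0,0): Delta=0.9904 Bond=-74.8410
(1,0): Delta=0.8665 Bond=-67.3757
(1,1): Delta=0.9967 Bond=-85.9278
(2,0): Delta=-0.4234 Bond=58.0933
(2,1): Delta=0.9323 Bond=-86.7315
(2,2): Delta=1.0000 Bond=-97.9168
(3,0): Delta=-1.0000 Bond=110.6460
(3,1): Delta=-0.3940 Bond=62.0927
(3,2): Delta=1.0000 Bond=-110.6460
(3,3): Delta=1.0000 Bond=-110.6460
V0=108.3806

Since d<R<u, set p* = (R−d)/(u−d) = 0.9268; price each node as the discounted p*-expectation of its children.
Terminal payoffs: V(4,0)=66.4948, V(4,1)=34.4956, V(4,2)=14.9965, V(4,3)=91.5443, V(4,4)=209.9383
Node (3,0) S=78.0469: V=(p*·34.4956+(1−p*)·66.4948)/1.13=32.5991; Δ=(34.4956−66.4948)/(90.5344−58.5352)=-1.0000; B=V−Δ·S=110.6460
Node (3,1) S=120.7125: V=(p*·14.9965+(1−p*)·34.4956)/1.13=14.5339; Δ=(14.9965−34.4956)/(140.0265−90.5344)=-0.3940; B=V−Δ·S=62.0927
Node (3,2) S=186.7020: V=(p*·91.5443+(1−p*)·14.9965)/1.13=76.0560; Δ=(91.5443−14.9965)/(216.5743−140.0265)=1.0000; B=V−Δ·S=-110.6460
Node (3,3) S=288.7658: V=(p*·209.9383+(1−p*)·91.5443)/1.13=178.1197; Δ=(209.9383−91.5443)/(334.9683−216.5743)=1.0000; B=V−Δ·S=-110.6460
Node (2,0) S=104.0625: V=(p*·14.5339+(1−p*)·32.5991)/1.13=14.0316; Δ=(14.5339−32.5991)/(120.7125−78.0469)=-0.4234; B=V−Δ·S=58.0933
Node (2,1) S=160.9500: V=(p*·76.0560+(1−p*)·14.5339)/1.13=63.3224; Δ=(76.0560−14.5339)/(186.7020−120.7125)=0.9323; B=V−Δ·S=-86.7315
Node (2,2) S=248.9360: V=(p*·178.1197+(1−p*)·76.0560)/1.13=151.0192; Δ=(178.1197−76.0560)/(288.7658−186.7020)=1.0000; B=V−Δ·S=-97.9168
Node (1,0) S=138.7500: V=(p*·63.3224+(1−p*)·14.0316)/1.13=52.8458; Δ=(63.3224−14.0316)/(160.9500−104.0625)=0.8665; B=V−Δ·S=-67.3757
Node (1,1) S=214.6000: V=(p*·151.0192+(1−p*)·63.3224)/1.13=127.9667; Δ=(151.0192−63.3224)/(248.9360−160.9500)=0.9967; B=V−Δ·S=-85.9278
Node (0,0) S=185.0000: V=(p*·127.9667+(1−p*)·52.8458)/1.13=108.3806; Δ=(127.9667−52.8458)/(214.6000−138.7500)=0.9904; B=V−Δ·S=-74.8410
The time-0 hedge costs 108.3806, which is the no-arbitrage price.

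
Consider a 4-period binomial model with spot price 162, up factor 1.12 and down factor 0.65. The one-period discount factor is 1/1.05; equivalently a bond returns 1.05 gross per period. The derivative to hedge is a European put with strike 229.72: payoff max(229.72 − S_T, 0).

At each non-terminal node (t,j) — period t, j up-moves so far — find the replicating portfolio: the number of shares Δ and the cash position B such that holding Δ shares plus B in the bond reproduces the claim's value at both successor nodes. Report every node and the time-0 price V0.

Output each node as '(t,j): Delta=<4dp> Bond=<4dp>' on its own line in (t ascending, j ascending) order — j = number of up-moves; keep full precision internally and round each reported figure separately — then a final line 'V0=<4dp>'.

(0,0): Delta=-0.8238 Bond=171.3237
(1,0): Delta=-1.0000 Bond=198.4408
(1,1): Delta=-0.8059 Bond=176.6435
(2,0): Delta=-1.0000 Bond=208.3628
(2,1): Delta=-1.0000 Bond=208.3628
(2,2): Delta=-0.7862 Bond=181.4704
(3,0): Delta=-1.0000 Bond=218.7810
(3,1): Delta=-1.0000 Bond=218.7810
(3,2): Delta=-1.0000 Bond=218.7810
(3,3): Delta=-0.7645 Bond=185.6025
V0=37.8635

Since d<R<u, set p* = (R−d)/(u−d) = 0.8511; price each node as the discounted p*-expectation of its children.
At expiry t=4: V(4,0)=200.8020, V(4,1)=179.8920, V(4,2)=143.8626, V(4,3)=81.7811, V(4,4)=0.0000
  t=3,j=0: stock 44.4892 → up 49.8280 (V=179.8920), down 28.9180 (V=200.8020). Price 174.2917; hedge Δ=-1.0000, bond B=218.7810.
  t=3,j=1: stock 76.6584 → up 85.8574 (V=143.8626), down 49.8280 (V=179.8920). Price 142.1226; hedge Δ=-1.0000, bond B=218.7810.
  t=3,j=2: stock 132.0883 → up 147.9389 (V=81.7811), down 85.8574 (V=143.8626). Price 86.6926; hedge Δ=-1.0000, bond B=218.7810.
  t=3,j=3: stock 227.5983 → up 254.9101 (V=0.0000), down 147.9389 (V=81.7811). Price 11.6002; hedge Δ=-0.7645, bond B=185.6025.
  t=2,j=0: stock 68.4450 → up 76.6584 (V=142.1226), down 44.4893 (V=174.2917). Price 139.9178; hedge Δ=-1.0000, bond B=208.3628.
  t=2,j=1: stock 117.9360 → up 132.0883 (V=86.6926), down 76.6584 (V=142.1226). Price 90.4268; hedge Δ=-1.0000, bond B=208.3628.
  t=2,j=2: stock 203.2128 → up 227.5983 (V=11.6002), down 132.0883 (V=86.6926). Price 21.6992; hedge Δ=-0.7862, bond B=181.4704.
  t=1,j=0: stock 105.3000 → up 117.9360 (V=90.4268), down 68.4450 (V=139.9178). Price 93.1408; hedge Δ=-1.0000, bond B=198.4408.
  t=1,j=1: stock 181.4400 → up 203.2128 (V=21.6992), down 117.9360 (V=90.4268). Price 30.4145; hedge Δ=-0.8059, bond B=176.6435.
  t=0,j=0: stock 162.0000 → up 181.4400 (V=30.4145), down 105.3000 (V=93.1408). Price 37.8635; hedge Δ=-0.8238, bond B=171.3237.
Check: Δ(0,0)·S0 + B(0,0) = 37.8635 = V0.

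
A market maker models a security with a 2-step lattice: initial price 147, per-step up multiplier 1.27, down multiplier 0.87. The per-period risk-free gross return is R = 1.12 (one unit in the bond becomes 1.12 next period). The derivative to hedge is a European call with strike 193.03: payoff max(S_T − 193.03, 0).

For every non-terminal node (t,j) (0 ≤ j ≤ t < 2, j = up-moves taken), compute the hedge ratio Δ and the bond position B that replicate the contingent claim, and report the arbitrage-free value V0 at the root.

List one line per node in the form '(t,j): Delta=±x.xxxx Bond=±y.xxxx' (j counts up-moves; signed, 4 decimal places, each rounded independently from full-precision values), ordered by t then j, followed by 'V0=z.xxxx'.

(0,0): Delta=0.4182 Bond=-47.7540
(1,0): Delta=0.0000 Bond=0.0000
(1,1): Delta=0.5901 Bond=-85.5752
V0=13.7224

No-arbitrage ⇒ martingale measure with p* = (R−d)/(u−d) = 0.6250.
Terminal values V(2,·): V(2,0)=0.0000, V(2,1)=0.0000, V(2,2)=44.0663
(1,0): S=127.8900. Δ = (V_up−V_dn)/(S_up−S_dn) = (0.0000−0.0000)/(162.4203−111.2643) = 0.0000. V = [p*·0.0000 + (1−p*)·0.0000]/1.12 = 0.0000. B = V − Δ·S = 0.0000.
(1,1): S=186.6900. Δ = (V_up−V_dn)/(S_up−S_dn) = (44.0663−0.0000)/(237.0963−162.4203) = 0.5901. V = [p*·44.0663 + (1−p*)·0.0000]/1.12 = 24.5906. B = V − Δ·S = -85.5752.
(0,0): S=147.0000. Δ = (V_up−V_dn)/(S_up−S_dn) = (24.5906−0.0000)/(186.6900−127.8900) = 0.4182. V = [p*·24.5906 + (1−p*)·0.0000]/1.12 = 13.7224. B = V − Δ·S = -47.7540.
Check: Δ(0,0)·S0 + B(0,0) = 13.7224 = V0.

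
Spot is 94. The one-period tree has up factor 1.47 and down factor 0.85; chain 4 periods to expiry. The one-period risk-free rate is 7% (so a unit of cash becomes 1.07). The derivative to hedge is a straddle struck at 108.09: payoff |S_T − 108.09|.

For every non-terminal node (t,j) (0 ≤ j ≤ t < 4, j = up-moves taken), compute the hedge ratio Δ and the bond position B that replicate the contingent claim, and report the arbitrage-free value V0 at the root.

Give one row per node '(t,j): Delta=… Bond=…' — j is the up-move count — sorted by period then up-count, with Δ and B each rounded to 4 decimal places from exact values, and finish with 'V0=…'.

(0,0): Delta=0.4424 Bond=-0.9375
(1,0): Delta=0.0996 Bond=26.3884
(1,1): Delta=0.8028 Bond=-50.8059
(2,0): Delta=-0.3909 Bond=61.5500
(2,1): Delta=0.6153 Bond=-32.3360
(2,2): Delta=1.0000 Bond=-94.4100
(3,0): Delta=-1.0000 Bond=101.0187
(3,1): Delta=0.2494 Bond=1.9310
(3,2): Delta=1.0000 Bond=-101.0187
(3,3): Delta=1.0000 Bond=-101.0187
V0=40.6502

No-arbitrage ⇒ martingale measure with p* = (R−d)/(u−d) = 0.3548.
At expiry t=4: V(4,0)=59.0214, V(4,1)=23.2302, V(4,2)=38.6675, V(4,3)=145.7142, V(4,4)=330.8419
Node (3,0) S=57.7277: V=(p*·23.2302+(1−p*)·59.0214)/1.07=43.2909; Δ=(23.2302−59.0214)/(84.8598−49.0686)=-1.0000; B=V−Δ·S=101.0187
Node (3,1) S=99.8350: V=(p*·38.6675+(1−p*)·23.2302)/1.07=26.8299; Δ=(38.6675−23.2302)/(146.7575−84.8598)=0.2494; B=V−Δ·S=1.9310
Node (3,2) S=172.6559: V=(p*·145.7142+(1−p*)·38.6675)/1.07=71.6372; Δ=(145.7142−38.6675)/(253.8042−146.7575)=1.0000; B=V−Δ·S=-101.0187
Node (3,3) S=298.5932: V=(p*·330.8419+(1−p*)·145.7142)/1.07=197.5745; Δ=(330.8419−145.7142)/(438.9319−253.8042)=1.0000; B=V−Δ·S=-101.0187
Node (2,0) S=67.9150: V=(p*·26.8299+(1−p*)·43.2909)/1.07=34.9999; Δ=(26.8299−43.2909)/(99.8350−57.7277)=-0.3909; B=V−Δ·S=61.5500
Node (2,1) S=117.4530: V=(p*·71.6372+(1−p*)·26.8299)/1.07=39.9339; Δ=(71.6372−26.8299)/(172.6559−99.8350)=0.6153; B=V−Δ·S=-32.3360
Node (2,2) S=203.1246: V=(p*·197.5745+(1−p*)·71.6372)/1.07=108.7146; Δ=(197.5745−71.6372)/(298.5932−172.6559)=1.0000; B=V−Δ·S=-94.4100
Node (1,0) S=79.9000: V=(p*·39.9339+(1−p*)·34.9999)/1.07=34.3464; Δ=(39.9339−34.9999)/(117.4530−67.9150)=0.0996; B=V−Δ·S=26.3884
Node (1,1) S=138.1800: V=(p*·108.7146+(1−p*)·39.9339)/1.07=60.1308; Δ=(108.7146−39.9339)/(203.1246−117.4530)=0.8028; B=V−Δ·S=-50.8059
Node (0,0) S=94.0000: V=(p*·60.1308+(1−p*)·34.3464)/1.07=40.6502; Δ=(60.1308−34.3464)/(138.1800−79.9000)=0.4424; B=V−Δ·S=-0.9375
Each (Δ,B) replicates both successor values, so the strategy is self-financing and V0 is arbitrage-free.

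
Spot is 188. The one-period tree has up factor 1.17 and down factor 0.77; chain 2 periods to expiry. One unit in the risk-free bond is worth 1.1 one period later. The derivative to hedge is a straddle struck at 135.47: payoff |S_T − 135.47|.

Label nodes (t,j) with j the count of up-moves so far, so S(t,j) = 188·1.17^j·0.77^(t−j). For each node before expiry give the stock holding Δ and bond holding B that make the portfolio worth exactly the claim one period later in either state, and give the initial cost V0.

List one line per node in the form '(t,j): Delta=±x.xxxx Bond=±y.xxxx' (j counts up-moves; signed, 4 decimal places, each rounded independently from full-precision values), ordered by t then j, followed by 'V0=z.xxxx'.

The replicating-portfolio and risk-neutral prices coincide; use p* = (1.1−0.77)/(1.17−0.77) = 0.8250 for the latter.
Terminal values V(2,·): V(2,0)=24.0048, V(2,1)=33.8992, V(2,2)=121.8832
(1,0): S=144.7600. Δ = (V_up−V_dn)/(S_up−S_dn) = (33.8992−24.0048)/(169.3692−111.4652) = 0.1709. V = [p*·33.8992 + (1−p*)·24.0048]/1.1 = 29.2433. B = V − Δ·S = 4.5073.
(1,1): S=219.9600. Δ = (V_up−V_dn)/(S_up−S_dn) = (121.8832−33.8992)/(257.3532−169.3692) = 1.0000. V = [p*·121.8832 + (1−p*)·33.8992]/1.1 = 96.8055. B = V − Δ·S = -123.1545.
(0,0): S=188.0000. Δ = (V_up−V_dn)/(S_up−S_dn) = (96.8055−29.2433)/(219.9600−144.7600) = 0.8984. V = [p*·96.8055 + (1−p*)·29.2433]/1.1 = 77.2564. B = V − Δ·S = -91.6488.
Check: Δ(0,0)·S0 + B(0,0) = 77.2564 = V0.

(0,0): Delta=0.8984 Bond=-91.6488
(1,0): Delta=0.1709 Bond=4.5073
(1,1): Delta=1.0000 Bond=-123.1545
V0=77.2564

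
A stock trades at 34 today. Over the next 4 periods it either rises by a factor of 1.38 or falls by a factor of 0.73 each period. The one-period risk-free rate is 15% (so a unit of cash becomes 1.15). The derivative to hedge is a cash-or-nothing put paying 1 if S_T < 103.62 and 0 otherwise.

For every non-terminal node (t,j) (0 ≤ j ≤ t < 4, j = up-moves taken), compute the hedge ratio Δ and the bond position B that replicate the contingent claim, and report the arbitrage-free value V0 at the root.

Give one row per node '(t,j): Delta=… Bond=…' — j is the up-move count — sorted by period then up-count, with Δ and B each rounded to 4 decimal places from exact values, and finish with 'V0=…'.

(0,0): Delta=-0.0080 Bond=0.7450
(1,0): Delta=0.0000 Bond=0.6575
(1,1): Delta=-0.0104 Bond=0.9658
(2,0): Delta=0.0000 Bond=0.7561
(2,1): Delta=0.0000 Bond=0.7561
(2,2): Delta=-0.0134 Bond=1.3049
(3,0): Delta=0.0000 Bond=0.8696
(3,1): Delta=0.0000 Bond=0.8696
(3,2): Delta=0.0000 Bond=0.8696
(3,3): Delta=-0.0172 Bond=1.8462
V0=0.4721

No-arbitrage ⇒ martingale measure with p* = (R−d)/(u−d) = 0.6462.
Terminal payoffs: V(4,0)=1.0000, V(4,1)=1.0000, V(4,2)=1.0000, V(4,3)=1.0000, V(4,4)=0.0000
(3,0): S=13.2266. Δ = (V_up−V_dn)/(S_up−S_dn) = (1.0000−1.0000)/(18.2527−9.6554) = 0.0000. V = [p*·1.0000 + (1−p*)·1.0000]/1.15 = 0.8696. B = V − Δ·S = 0.8696.
(3,1): S=25.0037. Δ = (V_up−V_dn)/(S_up−S_dn) = (1.0000−1.0000)/(34.5051−18.2527) = 0.0000. V = [p*·1.0000 + (1−p*)·1.0000]/1.15 = 0.8696. B = V − Δ·S = 0.8696.
(3,2): S=47.2672. Δ = (V_up−V_dn)/(S_up−S_dn) = (1.0000−1.0000)/(65.2287−34.5051) = 0.0000. V = [p*·1.0000 + (1−p*)·1.0000]/1.15 = 0.8696. B = V − Δ·S = 0.8696.
(3,3): S=89.3544. Δ = (V_up−V_dn)/(S_up−S_dn) = (0.0000−1.0000)/(123.3091−65.2287) = -0.0172. V = [p*·0.0000 + (1−p*)·1.0000]/1.15 = 0.3077. B = V − Δ·S = 1.8462.
(2,0): S=18.1186. Δ = (V_up−V_dn)/(S_up−S_dn) = (0.8696−0.8696)/(25.0037−13.2266) = 0.0000. V = [p*·0.8696 + (1−p*)·0.8696]/1.15 = 0.7561. B = V − Δ·S = 0.7561.
(2,1): S=34.2516. Δ = (V_up−V_dn)/(S_up−S_dn) = (0.8696−0.8696)/(47.2672−25.0037) = 0.0000. V = [p*·0.8696 + (1−p*)·0.8696]/1.15 = 0.7561. B = V − Δ·S = 0.7561.
(2,2): S=64.7496. Δ = (V_up−V_dn)/(S_up−S_dn) = (0.3077−0.8696)/(89.3544−47.2672) = -0.0134. V = [p*·0.3077 + (1−p*)·0.8696]/1.15 = 0.4404. B = V − Δ·S = 1.3049.
(1,0): S=24.8200. Δ = (V_up−V_dn)/(S_up−S_dn) = (0.7561−0.7561)/(34.2516−18.1186) = 0.0000. V = [p*·0.7561 + (1−p*)·0.7561]/1.15 = 0.6575. B = V − Δ·S = 0.6575.
(1,1): S=46.9200. Δ = (V_up−V_dn)/(S_up−S_dn) = (0.4404−0.7561)/(64.7496−34.2516) = -0.0104. V = [p*·0.4404 + (1−p*)·0.7561]/1.15 = 0.4801. B = V − Δ·S = 0.9658.
(0,0): S=34.0000. Δ = (V_up−V_dn)/(S_up−S_dn) = (0.4801−0.6575)/(46.9200−24.8200) = -0.0080. V = [p*·0.4801 + (1−p*)·0.6575]/1.15 = 0.4721. B = V − Δ·S = 0.7450.
Check: Δ(0,0)·S0 + B(0,0) = 0.4721 = V0.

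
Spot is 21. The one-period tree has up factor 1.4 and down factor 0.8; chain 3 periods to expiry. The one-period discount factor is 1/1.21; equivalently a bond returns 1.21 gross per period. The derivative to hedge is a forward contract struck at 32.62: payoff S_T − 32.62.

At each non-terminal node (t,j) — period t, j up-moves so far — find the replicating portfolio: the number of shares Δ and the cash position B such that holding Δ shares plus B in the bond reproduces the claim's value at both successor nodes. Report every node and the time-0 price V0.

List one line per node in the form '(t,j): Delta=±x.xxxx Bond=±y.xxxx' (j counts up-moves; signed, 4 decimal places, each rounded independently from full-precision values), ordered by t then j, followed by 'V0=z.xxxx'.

No-arbitrage ⇒ martingale measure with p* = (R−d)/(u−d) = 0.6833.
Terminal values V(3,·): V(3,0)=-21.8680, V(3,1)=-13.8040, V(3,2)=0.3080, V(3,3)=25.0040
  t=2,j=0: stock 13.4400 → up 18.8160 (V=-13.8040), down 10.7520 (V=-21.8680). Price -13.5187; hedge Δ=1.0000, bond B=-26.9587.
  t=2,j=1: stock 23.5200 → up 32.9280 (V=0.3080), down 18.8160 (V=-13.8040). Price -3.4387; hedge Δ=1.0000, bond B=-26.9587.
  t=2,j=2: stock 41.1600 → up 57.6240 (V=25.0040), down 32.9280 (V=0.3080). Price 14.2013; hedge Δ=1.0000, bond B=-26.9587.
  t=1,j=0: stock 16.8000 → up 23.5200 (V=-3.4387), down 13.4400 (V=-13.5187). Price -5.4799; hedge Δ=1.0000, bond B=-22.2799.
  t=1,j=1: stock 29.4000 → up 41.1600 (V=14.2013), down 23.5200 (V=-3.4387). Price 7.1201; hedge Δ=1.0000, bond B=-22.2799.
  t=0,j=0: stock 21.0000 → up 29.4000 (V=7.1201), down 16.8000 (V=-5.4799). Price 2.5869; hedge Δ=1.0000, bond B=-18.4131.
Self-financing check: at every node Δ·S+B equals the discounted successor values.

(0,0): Delta=1.0000 Bond=-18.4131
(1,0): Delta=1.0000 Bond=-22.2799
(1,1): Delta=1.0000 Bond=-22.2799
(2,0): Delta=1.0000 Bond=-26.9587
(2,1): Delta=1.0000 Bond=-26.9587
(2,2): Delta=1.0000 Bond=-26.9587
V0=2.5869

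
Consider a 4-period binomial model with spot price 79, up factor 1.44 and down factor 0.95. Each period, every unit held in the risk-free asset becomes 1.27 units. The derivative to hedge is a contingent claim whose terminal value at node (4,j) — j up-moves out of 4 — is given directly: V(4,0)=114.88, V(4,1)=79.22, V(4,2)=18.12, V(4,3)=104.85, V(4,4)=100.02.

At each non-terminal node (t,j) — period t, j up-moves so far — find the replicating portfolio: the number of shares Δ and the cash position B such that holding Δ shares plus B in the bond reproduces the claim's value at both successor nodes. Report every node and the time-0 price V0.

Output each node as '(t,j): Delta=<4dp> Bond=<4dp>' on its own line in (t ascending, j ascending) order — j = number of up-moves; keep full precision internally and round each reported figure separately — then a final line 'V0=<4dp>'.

(0,0): Delta=0.2681 Bond=7.5015
(1,0): Delta=0.0845 Bond=23.3065
(1,1): Delta=0.3324 Bond=2.2065
(2,0): Delta=-1.1782 Bond=119.6225
(2,1): Delta=0.5270 Bond=-18.2257
(2,2): Delta=0.2642 Bond=13.9734
(3,0): Delta=-1.0745 Bond=144.8951
(3,1): Delta=-1.2145 Bond=155.6529
(3,2): Delta=1.1374 Bond=-118.1339
(3,3): Delta=-0.0418 Bond=89.9325
V0=28.6791

No-arbitrage ⇒ martingale measure with p* = (R−d)/(u−d) = 0.6531.
Terminal payoffs: V(4,0)=114.8800, V(4,1)=79.2200, V(4,2)=18.1200, V(4,3)=104.8500, V(4,4)=100.0200
Node (3,0) S=67.7326: V=(p*·79.2200+(1−p*)·114.8800)/1.27=72.1196; Δ=(79.2200−114.8800)/(97.5350−64.3460)=-1.0745; B=V−Δ·S=144.8951
Node (3,1) S=102.6684: V=(p*·18.1200+(1−p*)·79.2200)/1.27=30.9590; Δ=(18.1200−79.2200)/(147.8425−97.5350)=-1.2145; B=V−Δ·S=155.6529
Node (3,2) S=155.6237: V=(p*·104.8500+(1−p*)·18.1200)/1.27=58.8661; Δ=(104.8500−18.1200)/(224.0981−147.8425)=1.1374; B=V−Δ·S=-118.1339
Node (3,3) S=235.8927: V=(p*·100.0200+(1−p*)·104.8500)/1.27=80.0754; Δ=(100.0200−104.8500)/(339.6855−224.0981)=-0.0418; B=V−Δ·S=89.9325
Node (2,0) S=71.2975: V=(p*·30.9590+(1−p*)·72.1196)/1.27=35.6214; Δ=(30.9590−72.1196)/(102.6684−67.7326)=-1.1782; B=V−Δ·S=119.6225
Node (2,1) S=108.0720: V=(p*·58.8661+(1−p*)·30.9590)/1.27=38.7276; Δ=(58.8661−30.9590)/(155.6237−102.6684)=0.5270; B=V−Δ·S=-18.2257
Node (2,2) S=163.8144: V=(p*·80.0754+(1−p*)·58.8661)/1.27=57.2575; Δ=(80.0754−58.8661)/(235.8927−155.6237)=0.2642; B=V−Δ·S=13.9734
Node (1,0) S=75.0500: V=(p*·38.7276+(1−p*)·35.6214)/1.27=29.6456; Δ=(38.7276−35.6214)/(108.0720−71.2975)=0.0845; B=V−Δ·S=23.3065
Node (1,1) S=113.7600: V=(p*·57.2575+(1−p*)·38.7276)/1.27=40.0227; Δ=(57.2575−38.7276)/(163.8144−108.0720)=0.3324; B=V−Δ·S=2.2065
Node (0,0) S=79.0000: V=(p*·40.0227+(1−p*)·29.6456)/1.27=28.6791; Δ=(40.0227−29.6456)/(113.7600−75.0500)=0.2681; B=V−Δ·S=7.5015
Root portfolio cost Δ·79+B reproduces V0=28.6791.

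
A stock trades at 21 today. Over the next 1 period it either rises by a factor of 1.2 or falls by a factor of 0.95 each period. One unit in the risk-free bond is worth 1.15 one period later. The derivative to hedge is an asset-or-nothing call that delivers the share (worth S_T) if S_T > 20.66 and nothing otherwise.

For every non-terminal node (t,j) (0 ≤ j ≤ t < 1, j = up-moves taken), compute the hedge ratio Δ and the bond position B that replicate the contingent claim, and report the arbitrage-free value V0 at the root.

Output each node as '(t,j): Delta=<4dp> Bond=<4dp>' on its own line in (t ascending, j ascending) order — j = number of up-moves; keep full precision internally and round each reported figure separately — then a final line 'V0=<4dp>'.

The replicating-portfolio and risk-neutral prices coincide; use p* = (1.15−0.95)/(1.2−0.95) = 0.8000 for the latter.
At expiry t=1: V(1,0)=0.0000, V(1,1)=25.2000
Node (0,0) S=21.0000: V=(p*·25.2000+(1−p*)·0.0000)/1.15=17.5304; Δ=(25.2000−0.0000)/(25.2000−19.9500)=4.8000; B=V−Δ·S=-83.2696
The time-0 hedge costs 17.5304, which is the no-arbitrage price.

(0,0): Delta=4.8000 Bond=-83.2696
V0=17.5304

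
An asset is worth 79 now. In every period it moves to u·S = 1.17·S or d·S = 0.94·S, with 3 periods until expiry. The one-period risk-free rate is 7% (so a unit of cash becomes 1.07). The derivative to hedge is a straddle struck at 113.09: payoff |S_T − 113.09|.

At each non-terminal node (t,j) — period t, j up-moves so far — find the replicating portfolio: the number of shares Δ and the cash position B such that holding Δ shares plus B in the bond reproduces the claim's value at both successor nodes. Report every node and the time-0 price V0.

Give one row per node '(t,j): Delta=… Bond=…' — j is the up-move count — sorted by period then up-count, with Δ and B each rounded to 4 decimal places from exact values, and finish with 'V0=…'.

No-arbitrage ⇒ martingale measure with p* = (R−d)/(u−d) = 0.5652.
Payoff layer (t=3): V(3,0)=47.4739, V(3,1)=31.4189, V(3,2)=11.4355, V(3,3)=13.4374
(2,0): S=69.8044. Δ = (V_up−V_dn)/(S_up−S_dn) = (31.4189−47.4739)/(81.6711−65.6161) = -1.0000. V = [p*·31.4189 + (1−p*)·47.4739]/1.07 = 35.8872. B = V − Δ·S = 105.6916.
(2,1): S=86.8842. Δ = (V_up−V_dn)/(S_up−S_dn) = (11.4355−31.4189)/(101.6545−81.6711) = -1.0000. V = [p*·11.4355 + (1−p*)·31.4189]/1.07 = 18.8074. B = V − Δ·S = 105.6916.
(2,2): S=108.1431. Δ = (V_up−V_dn)/(S_up−S_dn) = (13.4374−11.4355)/(126.5274−101.6545) = 0.0805. V = [p*·13.4374 + (1−p*)·11.4355]/1.07 = 11.7449. B = V − Δ·S = 3.0408.
(1,0): S=74.2600. Δ = (V_up−V_dn)/(S_up−S_dn) = (18.8074−35.8872)/(86.8842−69.8044) = -1.0000. V = [p*·18.8074 + (1−p*)·35.8872]/1.07 = 24.5172. B = V − Δ·S = 98.7772.
(1,1): S=92.4300. Δ = (V_up−V_dn)/(S_up−S_dn) = (11.7449−18.8074)/(108.1431−86.8842) = -0.3322. V = [p*·11.7449 + (1−p*)·18.8074]/1.07 = 13.8463. B = V − Δ·S = 44.5529.
(0,0): S=79.0000. Δ = (V_up−V_dn)/(S_up−S_dn) = (13.8463−24.5172)/(92.4300−74.2600) = -0.5873. V = [p*·13.8463 + (1−p*)·24.5172]/1.07 = 17.2765. B = V − Δ·S = 63.6716.
The time-0 hedge costs 17.2765, which is the no-arbitrage price.

(0,0): Delta=-0.5873 Bond=63.6716
(1,0): Delta=-1.0000 Bond=98.7772
(1,1): Delta=-0.3322 Bond=44.5529
(2,0): Delta=-1.0000 Bond=105.6916
(2,1): Delta=-1.0000 Bond=105.6916
(2,2): Delta=0.0805 Bond=3.0408
V0=17.2765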